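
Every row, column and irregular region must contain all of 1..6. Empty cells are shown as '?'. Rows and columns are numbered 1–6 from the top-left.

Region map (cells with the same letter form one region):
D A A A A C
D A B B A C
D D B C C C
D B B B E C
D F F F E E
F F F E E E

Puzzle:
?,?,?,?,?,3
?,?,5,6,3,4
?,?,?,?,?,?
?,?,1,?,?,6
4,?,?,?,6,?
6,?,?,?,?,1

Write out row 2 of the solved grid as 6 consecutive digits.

125634

row 3, column 3 = 4 (hidden single in row 3).
row 3, column 2 = 6 (hidden single in row 3).
row 1, column 3 = 6 (hidden single in row 1).
row 3, column 1 = 3 (hidden single in row 3).
row 4, column 5 = 4 (hidden single in row 4).
row 4, column 1 = 5 (hidden single in row 4).
row 6, column 2 = 4 (hidden single in row 6).
row 1, column 4 = 4 (hidden single in row 1).
row 6, column 4 = 3 (hidden single in region E).
row 4, column 4 = 2 (sole candidate).
row 6, column 3 = 2 (sole candidate).
row 6, column 5 = 5 (sole candidate).
row 4, column 2 = 3 (sole candidate).
row 5, column 3 = 3 (sole candidate).
row 5, column 6 = 2 (sole candidate).
row 3, column 6 = 5 (sole candidate).
row 3, column 4 = 1 (sole candidate).
row 3, column 5 = 2 (sole candidate).
row 5, column 4 = 5 (sole candidate).
row 1, column 5 = 1 (sole candidate).
row 2, column 2 = 2: row 2 has {3,4,5,6}; col 2 has {3,4,6}; region has {1,3,4,6} → only 2 remains.
row 5, column 2 = 1 (sole candidate).
row 1, column 1 = 2 (sole candidate).
row 1, column 2 = 5 (sole candidate).
row 2, column 1 = 1: row 2 has {2,3,4,5,6}; col 1 has {2,3,4,5,6}; region has {2,3,4,5,6} → only 1 remains.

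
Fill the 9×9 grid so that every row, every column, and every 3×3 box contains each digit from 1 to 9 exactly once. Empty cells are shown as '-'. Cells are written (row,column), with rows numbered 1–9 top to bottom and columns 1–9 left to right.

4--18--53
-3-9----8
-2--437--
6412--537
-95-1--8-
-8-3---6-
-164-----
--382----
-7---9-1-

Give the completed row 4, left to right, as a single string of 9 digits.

641298537

(1,2) = 6: row 1 has {1,3,4,5,8}; col 2 has {1,2,3,4,7,8,9}; box has {2,3,4} → only 6 remains.
(2,3) = 7: row 2 has {3,8,9}; col 3 has {1,3,5,6}; box has {2,3,4,6} → only 7 remains.
(3,8) = 9: row 3 has {2,3,4,7}; col 8 has {1,3,5,6,8}; box has {3,5,7,8} → only 9 remains.
(4,5) = 9: row 4 has {1,2,3,4,5,6,7}; col 5 has {1,2,4,8}; box has {1,2,3} → only 9 remains.
(4,6) = 8: row 4 has {1,2,3,4,5,6,7,9}; col 6 has {3,9}; box has {1,2,3,9} → only 8 remains.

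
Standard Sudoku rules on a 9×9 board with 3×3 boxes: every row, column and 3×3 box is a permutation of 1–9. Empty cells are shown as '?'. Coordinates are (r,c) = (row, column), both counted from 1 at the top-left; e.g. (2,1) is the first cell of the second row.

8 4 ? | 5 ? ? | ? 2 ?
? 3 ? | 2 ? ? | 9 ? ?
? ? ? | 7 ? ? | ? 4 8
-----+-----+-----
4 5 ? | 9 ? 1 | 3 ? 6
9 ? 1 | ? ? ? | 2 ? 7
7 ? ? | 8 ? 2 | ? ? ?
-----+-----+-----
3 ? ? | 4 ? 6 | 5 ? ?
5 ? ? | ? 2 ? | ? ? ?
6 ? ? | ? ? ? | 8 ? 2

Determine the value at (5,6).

(2,1) = 1: row 2 has {2,3,9}; col 1 has {3,4,5,6,7,8,9}; box has {3,4,8} → only 1 remains.
(2,9) = 5: row 2 has {1,2,3,9}; col 9 has {2,6,7,8}; box has {2,4,8,9} → only 5 remains.
(3,1) = 2: row 3 has {4,7,8}; col 1 has {1,3,4,5,6,7,8,9}; box has {1,3,4,8} → only 2 remains.
(4,5) = 7: row 4 has {1,3,4,5,6,9}; col 5 has {2}; box has {1,2,8,9} → only 7 remains.
(4,8) = 8: row 4 has {1,3,4,5,6,7,9}; col 8 has {2,4}; box has {2,3,6,7} → only 8 remains.
(5,8) = 5: row 5 has {1,2,7,9}; col 8 has {2,4,8}; box has {2,3,6,7,8} → only 5 remains.
(6,2) = 6: row 6 has {2,7,8}; col 2 has {3,4,5}; box has {1,4,5,7,9} → only 6 remains.
(6,3) = 3: row 6 has {2,6,7,8}; col 3 has {1}; box has {1,4,5,6,7,9} → only 3 remains.
(3,2) = 9: row 3 has {2,4,7,8}; col 2 has {3,4,5,6}; box has {1,2,3,4,8} → only 9 remains.
(3,6) = 3: row 3 has {2,4,7,8,9}; col 6 has {1,2,6}; box has {2,5,7} → only 3 remains.
(4,3) = 2: row 4 has {1,3,4,5,6,7,8,9}; col 3 has {1,3}; box has {1,3,4,5,6,7,9} → only 2 remains.
(5,2) = 8: row 5 has {1,2,5,7,9}; col 2 has {3,4,5,6,9}; box has {1,2,3,4,5,6,7,9} → only 8 remains.
(5,6) = 4: row 5 has {1,2,5,7,8,9}; col 6 has {1,2,3,6}; box has {1,2,7,8,9} → only 4 remains.

4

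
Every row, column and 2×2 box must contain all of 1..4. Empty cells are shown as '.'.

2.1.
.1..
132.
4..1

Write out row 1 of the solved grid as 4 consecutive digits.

2413

r1c2 = 4: row 1 has {1,2}; col 2 has {1,3}; box has {1,2} → only 4 remains.
r1c4 = 3: row 1 has {1,2,4}; col 4 has {1}; box has {1} → only 3 remains.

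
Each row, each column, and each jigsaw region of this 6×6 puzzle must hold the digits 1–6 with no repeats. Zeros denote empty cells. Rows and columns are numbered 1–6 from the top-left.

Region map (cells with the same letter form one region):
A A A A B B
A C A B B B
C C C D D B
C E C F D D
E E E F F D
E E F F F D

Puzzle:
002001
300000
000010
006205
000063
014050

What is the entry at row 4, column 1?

1

row 4, column 5 = 4: row 4 has {2,5,6}; col 5 has {1,5,6}; region has {1,3,5} → only 4 remains.
row 5, column 3 = 5: row 5 has {3,6}; col 3 has {2,4,6}; region has {1} → only 5 remains.
row 5, column 4 = 1: row 5 has {3,5,6}; col 4 has {2}; region has {2,4,5,6} → only 1 remains.
row 6, column 4 = 3: row 6 has {1,4,5}; col 4 has {1,2}; region has {1,2,4,5,6} → only 3 remains.
row 1, column 5 = 3: row 1 has {1,2}; col 5 has {1,4,5,6}; region has {1} → only 3 remains.
row 2, column 3 = 1: row 2 has {3}; col 3 has {2,4,5,6}; region has {2,3} → only 1 remains.
row 2, column 5 = 2: row 2 has {1,3}; col 5 has {1,3,4,5,6}; region has {1,3} → only 2 remains.
row 3, column 3 = 3: row 3 has {1}; col 3 has {1,2,4,5,6}; region has {6} → only 3 remains.
row 3, column 4 = 6: row 3 has {1,3}; col 4 has {1,2,3}; region has {1,3,4,5} → only 6 remains.
row 3, column 6 = 4: row 3 has {1,3,6}; col 6 has {1,3,5}; region has {1,2,3} → only 4 remains.
row 4, column 1 = 1: row 4 has {2,4,5,6}; col 1 has {3}; region has {3,6} → only 1 remains.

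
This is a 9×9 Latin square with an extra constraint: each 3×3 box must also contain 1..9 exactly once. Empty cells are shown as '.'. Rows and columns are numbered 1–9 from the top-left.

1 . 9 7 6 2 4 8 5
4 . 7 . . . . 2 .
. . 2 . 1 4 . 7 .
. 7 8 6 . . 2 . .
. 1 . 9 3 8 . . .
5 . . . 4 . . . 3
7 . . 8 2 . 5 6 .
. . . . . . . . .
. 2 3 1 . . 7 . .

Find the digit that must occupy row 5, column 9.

row 1, column 2 = 3 (sole candidate).
row 4, column 5 = 5 (sole candidate).
row 4, column 6 = 1 (sole candidate).
row 5, column 7 = 6 (sole candidate).
row 6, column 3 = 6 (sole candidate).
row 6, column 4 = 2 (sole candidate).
row 6, column 6 = 7 (sole candidate).
row 9, column 5 = 9 (sole candidate).
row 9, column 8 = 4 (sole candidate).
row 9, column 9 = 8 (sole candidate).
row 2, column 5 = 8 (sole candidate).
row 4, column 8 = 9 (sole candidate).
row 4, column 9 = 4 (sole candidate).
row 5, column 1 = 2 (sole candidate).
row 5, column 3 = 4 (sole candidate).
row 5, column 8 = 5 (sole candidate).
row 5, column 9 = 7: row 5 has {1,2,3,4,5,6,8,9}; col 9 has {3,4,5,8}; box has {2,3,4,5,6,9} → only 7 remains.

7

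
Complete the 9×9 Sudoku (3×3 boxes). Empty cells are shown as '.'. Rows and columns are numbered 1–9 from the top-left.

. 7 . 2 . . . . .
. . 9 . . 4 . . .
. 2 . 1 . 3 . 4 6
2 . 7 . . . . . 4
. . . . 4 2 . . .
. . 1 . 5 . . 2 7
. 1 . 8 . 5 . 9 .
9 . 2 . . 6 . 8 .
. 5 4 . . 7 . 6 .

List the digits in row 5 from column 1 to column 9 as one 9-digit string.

685742139

R8C2 = 3 (sole candidate).
R8C4 = 4 (sole candidate).
R8C5 = 1 (sole candidate).
R8C9 = 5 (sole candidate).
R9C1 = 8 (sole candidate).
R3C1 = 5 (sole candidate).
R3C3 = 8 (sole candidate).
R7C3 = 6 (sole candidate).
R8C7 = 7 (sole candidate).
R1C3 = 3 (sole candidate).
R2C2 = 6 (sole candidate).
R3C7 = 9 (sole candidate).
R5C3 = 5: row 5 has {2,4}; col 3 has {1,2,3,4,6,7,8,9}; box has {1,2,7} → only 5 remains.
R7C1 = 7 (sole candidate).
R2C1 = 1 (sole candidate).
R3C5 = 7 (sole candidate).
R1C1 = 4 (sole candidate).
R2C4 = 5 (sole candidate).
R2C5 = 8 (sole candidate).
R1C6 = 9 (sole candidate).
R6C6 = 8 (sole candidate).
R1C5 = 6 (sole candidate).
R4C6 = 1 (sole candidate).
R2C8 = 7 (hidden single in row 2).
R5C4 = 7: in row 5, 7 can only go here (every other open cell in that row sees a 7).
R6C2 = 4 (hidden single in row 6).
R6C4 = 9 (hidden single in row 6).
R4C5 = 3 (sole candidate).
R4C8 = 5 (sole candidate).
R7C5 = 2 (sole candidate).
R7C9 = 3 (sole candidate).
R9C4 = 3 (sole candidate).
R9C5 = 9 (sole candidate).
R1C8 = 1 (sole candidate).
R1C9 = 8 (sole candidate).
R2C9 = 2 (sole candidate).
R4C4 = 6 (sole candidate).
R4C7 = 8 (sole candidate).
R5C8 = 3: row 5 has {2,4,5,7}; col 8 has {1,2,4,5,6,7,8,9}; box has {2,4,5,7,8} → only 3 remains.
R6C7 = 6 (sole candidate).
R7C7 = 4 (sole candidate).
R9C9 = 1 (sole candidate).
R1C7 = 5 (sole candidate).
R2C7 = 3 (sole candidate).
R4C2 = 9 (sole candidate).
R5C1 = 6: row 5 has {2,3,4,5,7}; col 1 has {1,2,4,5,7,8,9}; box has {1,2,4,5,7,9} → only 6 remains.
R5C2 = 8: row 5 has {2,3,4,5,6,7}; col 2 has {1,2,3,4,5,6,7,9}; box has {1,2,4,5,6,7,9} → only 8 remains.
R5C7 = 1: row 5 has {2,3,4,5,6,7,8}; col 7 has {3,4,5,6,7,8,9}; box has {2,3,4,5,6,7,8} → only 1 remains.
R5C9 = 9: row 5 has {1,2,3,4,5,6,7,8}; col 9 has {1,2,3,4,5,6,7,8}; box has {1,2,3,4,5,6,7,8} → only 9 remains.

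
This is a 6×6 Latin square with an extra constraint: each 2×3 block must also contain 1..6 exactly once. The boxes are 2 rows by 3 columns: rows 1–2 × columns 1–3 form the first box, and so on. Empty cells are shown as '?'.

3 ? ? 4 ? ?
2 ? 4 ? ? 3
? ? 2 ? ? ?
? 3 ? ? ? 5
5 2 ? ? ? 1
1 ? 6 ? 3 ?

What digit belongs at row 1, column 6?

row 4, column 3 = 1 (sole candidate).
row 5, column 3 = 3 (sole candidate).
row 5, column 4 = 6 (sole candidate).
row 5, column 5 = 4 (sole candidate).
row 6, column 2 = 4 (sole candidate).
row 6, column 6 = 2 (sole candidate).
row 1, column 3 = 5 (sole candidate).
row 1, column 6 = 6: row 1 has {3,4,5}; col 6 has {1,2,3,5}; box has {3,4} → only 6 remains.

6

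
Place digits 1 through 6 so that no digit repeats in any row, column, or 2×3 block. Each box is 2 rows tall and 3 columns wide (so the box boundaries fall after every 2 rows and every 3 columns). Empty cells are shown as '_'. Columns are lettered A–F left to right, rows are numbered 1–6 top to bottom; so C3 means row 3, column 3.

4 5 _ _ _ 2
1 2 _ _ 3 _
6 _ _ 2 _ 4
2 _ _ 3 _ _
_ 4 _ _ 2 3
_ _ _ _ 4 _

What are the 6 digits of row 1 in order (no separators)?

453162

C2 = 6: row 2 has {1,2,3}; col 3 has {}; box has {1,2,4,5} → only 6 remains.
F2 = 5: row 2 has {1,2,3,6}; col 6 has {2,3,4}; box has {2,3} → only 5 remains.
B4 = 1: row 4 has {2,3}; col 2 has {2,4,5}; box has {2,6} → only 1 remains.
F4 = 6: row 4 has {1,2,3}; col 6 has {2,3,4,5}; box has {2,3,4} → only 6 remains.
A5 = 5: row 5 has {2,3,4}; col 1 has {1,2,4,6}; box has {4} → only 5 remains.
C5 = 1: row 5 has {2,3,4,5}; col 3 has {6}; box has {4,5} → only 1 remains.
D5 = 6: row 5 has {1,2,3,4,5}; col 4 has {2,3}; box has {2,3,4} → only 6 remains.
A6 = 3: row 6 has {4}; col 1 has {1,2,4,5,6}; box has {1,4,5} → only 3 remains.
B6 = 6: row 6 has {3,4}; col 2 has {1,2,4,5}; box has {1,3,4,5} → only 6 remains.
C6 = 2: row 6 has {3,4,6}; col 3 has {1,6}; box has {1,3,4,5,6} → only 2 remains.
F6 = 1: row 6 has {2,3,4,6}; col 6 has {2,3,4,5,6}; box has {2,3,4,6} → only 1 remains.
C1 = 3: row 1 has {2,4,5}; col 3 has {1,2,6}; box has {1,2,4,5,6} → only 3 remains.
D1 = 1: row 1 has {2,3,4,5}; col 4 has {2,3,6}; box has {2,3,5} → only 1 remains.
E1 = 6: row 1 has {1,2,3,4,5}; col 5 has {2,3,4}; box has {1,2,3,5} → only 6 remains.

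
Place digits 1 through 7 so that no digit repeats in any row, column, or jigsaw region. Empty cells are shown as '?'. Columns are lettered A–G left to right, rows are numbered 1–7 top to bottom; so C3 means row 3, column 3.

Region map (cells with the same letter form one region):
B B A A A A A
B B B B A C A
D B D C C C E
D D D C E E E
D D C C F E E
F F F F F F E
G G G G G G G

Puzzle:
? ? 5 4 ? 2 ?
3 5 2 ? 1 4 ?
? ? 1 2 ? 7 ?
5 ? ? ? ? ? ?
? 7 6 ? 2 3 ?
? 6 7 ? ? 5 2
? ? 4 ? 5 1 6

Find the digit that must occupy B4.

B1 = 1: row 1 has {2,4,5}; col 2 has {5,6,7}; region has {2,3,5} → only 1 remains.
G2 = 7: row 2 has {1,2,3,4,5}; col 7 has {2,6}; region has {1,2,4,5} → only 7 remains.
B3 = 4: row 3 has {1,2,7}; col 2 has {1,5,6,7}; region has {1,2,3,5} → only 4 remains.
E3 = 3: row 3 has {1,2,4,7}; col 5 has {1,2,5}; region has {2,4,6,7} → only 3 remains.
G3 = 5: row 3 has {1,2,3,4,7}; col 7 has {2,6,7}; region has {2,3} → only 5 remains.
C4 = 3: row 4 has {5}; col 3 has {1,2,4,5,6,7}; region has {1,5,7} → only 3 remains.
D4 = 1: row 4 has {3,5}; col 4 has {2,4}; region has {2,3,4,6,7} → only 1 remains.
F4 = 6: row 4 has {1,3,5}; col 6 has {1,2,3,4,5,7}; region has {2,3,5} → only 6 remains.
G4 = 4: row 4 has {1,3,5,6}; col 7 has {2,5,6,7}; region has {2,3,5,6} → only 4 remains.
A5 = 4: row 5 has {2,3,6,7}; col 1 has {3,5}; region has {1,3,5,7} → only 4 remains.
D5 = 5: row 5 has {2,3,4,6,7}; col 4 has {1,2,4}; region has {1,2,3,4,6,7} → only 5 remains.
G5 = 1: row 5 has {2,3,4,5,6,7}; col 7 has {2,4,5,6,7}; region has {2,3,4,5,6} → only 1 remains.
A6 = 1: row 6 has {2,5,6,7}; col 1 has {3,4,5}; region has {2,5,6,7} → only 1 remains.
D6 = 3: row 6 has {1,2,5,6,7}; col 4 has {1,2,4,5}; region has {1,2,5,6,7} → only 3 remains.
E6 = 4: row 6 has {1,2,3,5,6,7}; col 5 has {1,2,3,5}; region has {1,2,3,5,6,7} → only 4 remains.
D7 = 7: row 7 has {1,4,5,6}; col 4 has {1,2,3,4,5}; region has {1,4,5,6} → only 7 remains.
E1 = 6: row 1 has {1,2,4,5}; col 5 has {1,2,3,4,5}; region has {1,2,4,5,7} → only 6 remains.
G1 = 3: row 1 has {1,2,4,5,6}; col 7 has {1,2,4,5,6,7}; region has {1,2,4,5,6,7} → only 3 remains.
D2 = 6: row 2 has {1,2,3,4,5,7}; col 4 has {1,2,3,4,5,7}; region has {1,2,3,4,5} → only 6 remains.
A3 = 6: row 3 has {1,2,3,4,5,7}; col 1 has {1,3,4,5}; region has {1,3,4,5,7} → only 6 remains.
B4 = 2: row 4 has {1,3,4,5,6}; col 2 has {1,4,5,6,7}; region has {1,3,4,5,6,7} → only 2 remains.

2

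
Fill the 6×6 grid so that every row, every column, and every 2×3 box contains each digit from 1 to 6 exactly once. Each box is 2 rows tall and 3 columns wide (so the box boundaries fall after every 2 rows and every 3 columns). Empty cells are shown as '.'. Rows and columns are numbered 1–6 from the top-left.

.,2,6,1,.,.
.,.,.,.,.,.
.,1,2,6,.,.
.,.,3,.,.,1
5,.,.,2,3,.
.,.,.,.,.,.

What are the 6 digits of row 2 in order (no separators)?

145362

row 3, column 1 = 4: row 3 has {1,2,6}; col 1 has {5}; box has {1,2,3} → only 4 remains.
row 3, column 5 = 5: row 3 has {1,2,4,6}; col 5 has {3}; box has {1,6} → only 5 remains.
row 3, column 6 = 3: row 3 has {1,2,4,5,6}; col 6 has {1}; box has {1,5,6} → only 3 remains.
row 4, column 1 = 6: row 4 has {1,3}; col 1 has {4,5}; box has {1,2,3,4} → only 6 remains.
row 4, column 2 = 5: row 4 has {1,3,6}; col 2 has {1,2}; box has {1,2,3,4,6} → only 5 remains.
row 4, column 4 = 4: row 4 has {1,3,5,6}; col 4 has {1,2,6}; box has {1,3,5,6} → only 4 remains.
row 4, column 5 = 2: row 4 has {1,3,4,5,6}; col 5 has {3,5}; box has {1,3,4,5,6} → only 2 remains.
row 6, column 4 = 5: row 6 has {}; col 4 has {1,2,4,6}; box has {2,3} → only 5 remains.
row 1, column 1 = 3: row 1 has {1,2,6}; col 1 has {4,5,6}; box has {2,6} → only 3 remains.
row 1, column 5 = 4: row 1 has {1,2,3,6}; col 5 has {2,3,5}; box has {1} → only 4 remains.
row 1, column 6 = 5: row 1 has {1,2,3,4,6}; col 6 has {1,3}; box has {1,4} → only 5 remains.
row 2, column 1 = 1: row 2 has {}; col 1 has {3,4,5,6}; box has {2,3,6} → only 1 remains.
row 2, column 2 = 4: row 2 has {1}; col 2 has {1,2,5}; box has {1,2,3,6} → only 4 remains.
row 2, column 3 = 5: row 2 has {1,4}; col 3 has {2,3,6}; box has {1,2,3,4,6} → only 5 remains.
row 2, column 4 = 3: row 2 has {1,4,5}; col 4 has {1,2,4,5,6}; box has {1,4,5} → only 3 remains.
row 2, column 5 = 6: row 2 has {1,3,4,5}; col 5 has {2,3,4,5}; box has {1,3,4,5} → only 6 remains.
row 2, column 6 = 2: row 2 has {1,3,4,5,6}; col 6 has {1,3,5}; box has {1,3,4,5,6} → only 2 remains.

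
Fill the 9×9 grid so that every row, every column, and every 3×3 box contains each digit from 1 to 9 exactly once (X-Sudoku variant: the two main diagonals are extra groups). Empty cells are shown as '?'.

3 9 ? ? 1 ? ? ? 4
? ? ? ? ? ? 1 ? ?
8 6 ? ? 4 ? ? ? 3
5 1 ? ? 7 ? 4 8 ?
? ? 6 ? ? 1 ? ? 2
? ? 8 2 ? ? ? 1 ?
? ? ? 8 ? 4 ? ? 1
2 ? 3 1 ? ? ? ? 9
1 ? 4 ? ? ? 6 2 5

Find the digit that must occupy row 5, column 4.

4

row 4, column 9 = 6: row 4 has {1,4,5,7,8}; col 9 has {1,2,3,4,5,9}; box has {1,2,4,8} → only 6 remains.
row 6, column 9 = 7: row 6 has {1,2,8}; col 9 has {1,2,3,4,5,6,9}; box has {1,2,4,6,8} → only 7 remains.
row 7, column 7 = 7: row 7 has {1,4,8}; col 7 has {1,4,6}; box has {1,2,5,6,9}; main diagonal has {3,5} → only 7 remains.
row 7, column 8 = 3: row 7 has {1,4,7,8}; col 8 has {1,2,8}; box has {1,2,5,6,7,9} → only 3 remains.
row 8, column 7 = 8: row 8 has {1,2,3,9}; col 7 has {1,4,6,7}; box has {1,2,3,5,6,7,9} → only 8 remains.
row 8, column 8 = 4: row 8 has {1,2,3,8,9}; col 8 has {1,2,3,8}; box has {1,2,3,5,6,7,8,9}; main diagonal has {3,5,7} → only 4 remains.
row 2, column 2 = 2: row 2 has {1}; col 2 has {1,6,9}; box has {3,6,8,9}; main diagonal has {3,4,5,7} → only 2 remains.
row 2, column 9 = 8: row 2 has {1,2}; col 9 has {1,2,3,4,5,6,7,9}; box has {1,3,4} → only 8 remains.
row 3, column 3 = 1: row 3 has {3,4,6,8}; col 3 has {3,4,6,8}; box has {2,3,6,8,9}; main diagonal has {2,3,4,5,7} → only 1 remains.
row 4, column 4 = 9: row 4 has {1,4,5,6,7,8}; col 4 has {1,2,8}; box has {1,2,7}; main diagonal has {1,2,3,4,5,7} → only 9 remains.
row 4, column 6 = 3: row 4 has {1,4,5,6,7,8,9}; col 6 has {1,4}; box has {1,2,7,9}; anti-diagonal has {1,2,4} → only 3 remains.
row 5, column 5 = 8: row 5 has {1,2,6}; col 5 has {1,4,7}; box has {1,2,3,7,9}; main diagonal has {1,2,3,4,5,7,9}; anti-diagonal has {1,2,3,4} → only 8 remains.
row 6, column 6 = 6: row 6 has {1,2,7,8}; col 6 has {1,3,4}; box has {1,2,3,7,8,9}; main diagonal has {1,2,3,4,5,7,8,9} → only 6 remains.
row 7, column 2 = 5: row 7 has {1,3,4,7,8}; col 2 has {1,2,6,9}; box has {1,2,3,4} → only 5 remains.
row 7, column 3 = 9: row 7 has {1,3,4,5,7,8}; col 3 has {1,3,4,6,8}; box has {1,2,3,4,5}; anti-diagonal has {1,2,3,4,8} → only 9 remains.
row 8, column 2 = 7: row 8 has {1,2,3,4,8,9}; col 2 has {1,2,5,6,9}; box has {1,2,3,4,5,9}; anti-diagonal has {1,2,3,4,8,9} → only 7 remains.
row 8, column 6 = 5: row 8 has {1,2,3,4,7,8,9}; col 6 has {1,3,4,6}; box has {1,4,8} → only 5 remains.
row 9, column 2 = 8: row 9 has {1,2,4,5,6}; col 2 has {1,2,5,6,7,9}; box has {1,2,3,4,5,7,9} → only 8 remains.
row 3, column 7 = 5: row 3 has {1,3,4,6,8}; col 7 has {1,4,6,7,8}; box has {1,3,4,8}; anti-diagonal has {1,2,3,4,7,8,9} → only 5 remains.
row 4, column 3 = 2: row 4 has {1,3,4,5,6,7,8,9}; col 3 has {1,3,4,6,8,9}; box has {1,5,6,8} → only 2 remains.
row 6, column 5 = 5: row 6 has {1,2,6,7,8}; col 5 has {1,4,7,8}; box has {1,2,3,6,7,8,9} → only 5 remains.
row 7, column 1 = 6: row 7 has {1,3,4,5,7,8,9}; col 1 has {1,2,3,5,8}; box has {1,2,3,4,5,7,8,9} → only 6 remains.
row 7, column 5 = 2: row 7 has {1,3,4,5,6,7,8,9}; col 5 has {1,4,5,7,8}; box has {1,4,5,8} → only 2 remains.
row 8, column 5 = 6: row 8 has {1,2,3,4,5,7,8,9}; col 5 has {1,2,4,5,7,8}; box has {1,2,4,5,8} → only 6 remains.
row 1, column 7 = 2: row 1 has {1,3,4,9}; col 7 has {1,4,5,6,7,8}; box has {1,3,4,5,8} → only 2 remains.
row 2, column 8 = 6: row 2 has {1,2,8}; col 8 has {1,2,3,4,8}; box has {1,2,3,4,5,8}; anti-diagonal has {1,2,3,4,5,7,8,9} → only 6 remains.
row 3, column 4 = 7: row 3 has {1,3,4,5,6,8}; col 4 has {1,2,8,9}; box has {1,4} → only 7 remains.
row 3, column 8 = 9: row 3 has {1,3,4,5,6,7,8}; col 8 has {1,2,3,4,6,8}; box has {1,2,3,4,5,6,8} → only 9 remains.
row 5, column 4 = 4: row 5 has {1,2,6,8}; col 4 has {1,2,7,8,9}; box has {1,2,3,5,6,7,8,9} → only 4 remains.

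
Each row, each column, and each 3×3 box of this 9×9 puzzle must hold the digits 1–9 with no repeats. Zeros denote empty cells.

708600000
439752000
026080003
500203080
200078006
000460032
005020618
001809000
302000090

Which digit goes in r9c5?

r2c8 = 6 (sole candidate).
r2c9 = 1 (sole candidate).
r3c1 = 1 (sole candidate).
r3c4 = 9 (sole candidate).
r3c6 = 4 (sole candidate).
r6c3 = 7 (sole candidate).
r7c1 = 9 (sole candidate).
r7c4 = 3 (sole candidate).
r7c6 = 7 (sole candidate).
r8c1 = 6 (sole candidate).
r8c5 = 4 (sole candidate).
r9c5 = 1: row 9 has {2,3,9}; col 5 has {2,4,5,6,7,8}; box has {2,3,4,7,8,9} → only 1 remains.

1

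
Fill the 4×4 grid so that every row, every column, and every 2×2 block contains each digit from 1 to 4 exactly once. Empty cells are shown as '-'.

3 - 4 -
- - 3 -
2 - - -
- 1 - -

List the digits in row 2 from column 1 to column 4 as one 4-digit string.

1432

R1C2 = 2 (sole candidate).
R1C4 = 1 (sole candidate).
R2C2 = 4: row 2 has {3}; col 2 has {1,2}; box has {2,3} → only 4 remains.
R2C4 = 2: row 2 has {3,4}; col 4 has {1}; box has {1,3,4} → only 2 remains.
R3C2 = 3 (sole candidate).
R3C3 = 1 (sole candidate).
R3C4 = 4 (sole candidate).
R4C1 = 4 (sole candidate).
R4C3 = 2 (sole candidate).
R4C4 = 3 (sole candidate).
R2C1 = 1: row 2 has {2,3,4}; col 1 has {2,3,4}; box has {2,3,4} → only 1 remains.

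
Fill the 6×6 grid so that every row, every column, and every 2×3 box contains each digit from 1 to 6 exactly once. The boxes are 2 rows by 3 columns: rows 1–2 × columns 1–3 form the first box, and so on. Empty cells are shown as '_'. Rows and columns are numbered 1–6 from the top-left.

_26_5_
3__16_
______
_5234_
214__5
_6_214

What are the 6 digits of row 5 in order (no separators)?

R1C4 = 4 (sole candidate).
R1C6 = 3 (sole candidate).
R2C2 = 4 (sole candidate).
R2C3 = 5 (sole candidate).
R2C6 = 2 (sole candidate).
R3C2 = 3 (sole candidate).
R3C3 = 1 (sole candidate).
R3C5 = 2 (sole candidate).
R3C6 = 6 (sole candidate).
R4C1 = 6 (sole candidate).
R4C6 = 1 (sole candidate).
R5C4 = 6: row 5 has {1,2,4,5}; col 4 has {1,2,3,4}; box has {1,2,4,5} → only 6 remains.
R5C5 = 3: row 5 has {1,2,4,5,6}; col 5 has {1,2,4,5,6}; box has {1,2,4,5,6} → only 3 remains.

214635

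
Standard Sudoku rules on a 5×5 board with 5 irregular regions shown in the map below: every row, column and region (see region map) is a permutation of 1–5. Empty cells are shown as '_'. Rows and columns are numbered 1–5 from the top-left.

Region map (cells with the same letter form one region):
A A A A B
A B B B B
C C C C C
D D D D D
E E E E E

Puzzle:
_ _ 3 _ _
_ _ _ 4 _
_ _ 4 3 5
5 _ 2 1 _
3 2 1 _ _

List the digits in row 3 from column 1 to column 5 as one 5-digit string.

row 2, column 3 = 5 (sole candidate).
row 3, column 2 = 1: row 3 has {3,4,5}; col 2 has {2}; region has {3,4,5} → only 1 remains.
row 5, column 4 = 5 (sole candidate).
row 5, column 5 = 4 (sole candidate).
row 1, column 4 = 2 (sole candidate).
row 1, column 5 = 1 (sole candidate).
row 2, column 1 = 1 (sole candidate).
row 2, column 2 = 3 (sole candidate).
row 2, column 5 = 2 (sole candidate).
row 3, column 1 = 2: row 3 has {1,3,4,5}; col 1 has {1,3,5}; region has {1,3,4,5} → only 2 remains.

21435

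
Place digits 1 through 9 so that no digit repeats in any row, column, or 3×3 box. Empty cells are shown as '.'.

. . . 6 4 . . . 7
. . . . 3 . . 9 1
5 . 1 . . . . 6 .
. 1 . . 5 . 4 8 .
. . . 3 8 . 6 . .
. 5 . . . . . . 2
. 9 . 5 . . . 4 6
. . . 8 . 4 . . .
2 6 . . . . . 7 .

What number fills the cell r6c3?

r1c6 = 1 (hidden single in row 1).
r5c8 = 1 (hidden single in row 5).
r6c8 = 3 (sole candidate).
r4c9 = 9 (sole candidate).
r5c9 = 5 (sole candidate).
r6c7 = 7 (sole candidate).
r8c9 = 3 (sole candidate).
r9c9 = 8 (sole candidate).
r3c9 = 4 (sole candidate).
r8c2 = 7 (sole candidate).
r8c3 = 5 (sole candidate).
r8c8 = 2 (sole candidate).
r1c8 = 5 (sole candidate).
r7c7 = 1 (sole candidate).
r8c1 = 1 (sole candidate).
r8c7 = 9 (sole candidate).
r9c7 = 5 (sole candidate).
r8c5 = 6 (sole candidate).
r2c6 = 5 (hidden single in row 2).
r9c3 = 4 (hidden single in row 9).
r9c6 = 3 (hidden single in row 9).
r6c4 = 4 (hidden single in column 4).
r6c5 = 1 (hidden single in row 6).
r9c5 = 9 (sole candidate).
r9c4 = 1 (sole candidate).
r3c4 = 9 (hidden single in column 4).
r3c6 = 8 (hidden single in column 6).
r3c5 = 7 (hidden single in row 3).
r2c4 = 2 (sole candidate).
r2c7 = 8 (sole candidate).
r4c4 = 7 (sole candidate).
r7c5 = 2 (sole candidate).
r7c6 = 7 (sole candidate).
r2c2 = 4 (sole candidate).
r5c2 = 2 (sole candidate).
r5c6 = 9 (sole candidate).
r6c6 = 6 (sole candidate).
r3c2 = 3 (sole candidate).
r3c7 = 2 (sole candidate).
r4c6 = 2 (sole candidate).
r5c3 = 7 (sole candidate).
r1c2 = 8 (sole candidate).
r1c7 = 3 (sole candidate).
r2c3 = 6 (sole candidate).
r4c3 = 3 (sole candidate).
r5c1 = 4 (sole candidate).
r7c3 = 8 (sole candidate).
r1c1 = 9 (sole candidate).
r1c3 = 2 (sole candidate).
r2c1 = 7 (sole candidate).
r4c1 = 6 (sole candidate).
r6c1 = 8 (sole candidate).
r6c3 = 9: row 6 has {1,2,3,4,5,6,7,8}; col 3 has {1,2,3,4,5,6,7,8}; box has {1,2,3,4,5,6,7,8} → only 9 remains.

9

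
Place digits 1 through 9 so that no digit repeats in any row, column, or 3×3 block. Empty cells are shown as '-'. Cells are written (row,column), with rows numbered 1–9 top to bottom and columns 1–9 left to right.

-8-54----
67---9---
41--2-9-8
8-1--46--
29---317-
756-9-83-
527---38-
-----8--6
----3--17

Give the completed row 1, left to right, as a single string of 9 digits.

(4,2) = 3: row 4 has {1,4,6,8}; col 2 has {1,2,5,7,8,9}; box has {1,2,5,6,7,8,9} → only 3 remains.
(5,3) = 4: row 5 has {1,2,3,7,9}; col 3 has {1,6,7}; box has {1,2,3,5,6,7,8,9} → only 4 remains.
(5,9) = 5: row 5 has {1,2,3,4,7,9}; col 9 has {6,7,8}; box has {1,3,6,7,8} → only 5 remains.
(8,2) = 4: row 8 has {6,8}; col 2 has {1,2,3,5,7,8,9}; box has {2,5,7} → only 4 remains.
(9,1) = 9: row 9 has {1,3,7}; col 1 has {2,4,5,6,7,8}; box has {2,4,5,7} → only 9 remains.
(9,2) = 6: row 9 has {1,3,7,9}; col 2 has {1,2,3,4,5,7,8,9}; box has {2,4,5,7,9} → only 6 remains.
(9,3) = 8: row 9 has {1,3,6,7,9}; col 3 has {1,4,6,7}; box has {2,4,5,6,7,9} → only 8 remains.
(1,1) = 3: row 1 has {4,5,8}; col 1 has {2,4,5,6,7,8,9}; box has {1,4,6,7,8} → only 3 remains.
(3,3) = 5: row 3 has {1,2,4,8,9}; col 3 has {1,4,6,7,8}; box has {1,3,4,6,7,8} → only 5 remains.
(3,8) = 6: row 3 has {1,2,4,5,8,9}; col 8 has {1,3,7,8}; box has {8,9} → only 6 remains.
(8,1) = 1: row 8 has {4,6,8}; col 1 has {2,3,4,5,6,7,8,9}; box has {2,4,5,6,7,8,9} → only 1 remains.
(8,3) = 3: row 8 has {1,4,6,8}; col 3 has {1,4,5,6,7,8}; box has {1,2,4,5,6,7,8,9} → only 3 remains.
(1,8) = 2: row 1 has {3,4,5,8}; col 8 has {1,3,6,7,8}; box has {6,8,9} → only 2 remains.
(1,9) = 1: row 1 has {2,3,4,5,8}; col 9 has {5,6,7,8}; box has {2,6,8,9} → only 1 remains.
(2,3) = 2: row 2 has {6,7,9}; col 3 has {1,3,4,5,6,7,8}; box has {1,3,4,5,6,7,8} → only 2 remains.
(3,6) = 7: row 3 has {1,2,4,5,6,8,9}; col 6 has {3,4,8,9}; box has {2,4,5,9} → only 7 remains.
(4,8) = 9: row 4 has {1,3,4,6,8}; col 8 has {1,2,3,6,7,8}; box has {1,3,5,6,7,8} → only 9 remains.
(4,9) = 2: row 4 has {1,3,4,6,8,9}; col 9 has {1,5,6,7,8}; box has {1,3,5,6,7,8,9} → only 2 remains.
(6,9) = 4: row 6 has {3,5,6,7,8,9}; col 9 has {1,2,5,6,7,8}; box has {1,2,3,5,6,7,8,9} → only 4 remains.
(7,9) = 9: row 7 has {2,3,5,7,8}; col 9 has {1,2,4,5,6,7,8}; box has {1,3,6,7,8} → only 9 remains.
(8,8) = 5: row 8 has {1,3,4,6,8}; col 8 has {1,2,3,6,7,8,9}; box has {1,3,6,7,8,9} → only 5 remains.
(1,3) = 9: row 1 has {1,2,3,4,5,8}; col 3 has {1,2,3,4,5,6,7,8}; box has {1,2,3,4,5,6,7,8} → only 9 remains.
(1,6) = 6: row 1 has {1,2,3,4,5,8,9}; col 6 has {3,4,7,8,9}; box has {2,4,5,7,9} → only 6 remains.
(1,7) = 7: row 1 has {1,2,3,4,5,6,8,9}; col 7 has {1,3,6,8,9}; box has {1,2,6,8,9} → only 7 remains.

389546721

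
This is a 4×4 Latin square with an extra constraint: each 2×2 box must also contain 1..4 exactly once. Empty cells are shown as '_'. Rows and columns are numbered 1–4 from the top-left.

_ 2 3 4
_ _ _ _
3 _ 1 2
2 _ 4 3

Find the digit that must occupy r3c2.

4

r1c1 = 1: row 1 has {2,3,4}; col 1 has {2,3}; box has {2} → only 1 remains.
r2c1 = 4: row 2 has {}; col 1 has {1,2,3}; box has {1,2} → only 4 remains.
r2c2 = 3: row 2 has {4}; col 2 has {2}; box has {1,2,4} → only 3 remains.
r2c3 = 2: row 2 has {3,4}; col 3 has {1,3,4}; box has {3,4} → only 2 remains.
r2c4 = 1: row 2 has {2,3,4}; col 4 has {2,3,4}; box has {2,3,4} → only 1 remains.
r3c2 = 4: row 3 has {1,2,3}; col 2 has {2,3}; box has {2,3} → only 4 remains.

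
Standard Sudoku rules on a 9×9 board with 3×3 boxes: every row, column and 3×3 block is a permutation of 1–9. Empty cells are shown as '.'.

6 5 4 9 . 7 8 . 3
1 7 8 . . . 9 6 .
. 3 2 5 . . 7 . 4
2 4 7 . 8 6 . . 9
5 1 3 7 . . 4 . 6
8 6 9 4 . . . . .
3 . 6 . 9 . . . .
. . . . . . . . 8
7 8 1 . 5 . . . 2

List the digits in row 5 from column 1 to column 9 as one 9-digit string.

row 2, column 9 = 5 (sole candidate).
row 3, column 1 = 9 (sole candidate).
row 3, column 8 = 1 (sole candidate).
row 5, column 5 = 2: row 5 has {1,3,4,5,6,7}; col 5 has {5,8,9}; box has {4,6,7,8} → only 2 remains.
row 5, column 6 = 9: row 5 has {1,2,3,4,5,6,7}; col 6 has {6,7}; box has {2,4,6,7,8} → only 9 remains.
row 5, column 8 = 8: row 5 has {1,2,3,4,5,6,7,9}; col 8 has {1,6}; box has {4,6,9} → only 8 remains.

513729486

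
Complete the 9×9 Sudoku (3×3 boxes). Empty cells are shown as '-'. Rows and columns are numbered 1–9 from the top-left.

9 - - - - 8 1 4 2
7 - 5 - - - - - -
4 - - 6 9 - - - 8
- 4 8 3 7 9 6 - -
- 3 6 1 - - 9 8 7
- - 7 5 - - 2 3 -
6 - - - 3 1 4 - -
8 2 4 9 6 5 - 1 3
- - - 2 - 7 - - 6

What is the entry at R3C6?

R1C2 = 6 (sole candidate).
R1C3 = 3 (sole candidate).
R1C4 = 7 (sole candidate).
R1C5 = 5 (sole candidate).
R2C4 = 4 (sole candidate).
R2C7 = 3 (sole candidate).
R2C9 = 9 (sole candidate).
R3C2 = 1 (sole candidate).
R3C3 = 2 (sole candidate).
R3C6 = 3: row 3 has {1,2,4,6,8,9}; col 6 has {1,5,7,8,9}; box has {4,5,6,7,8,9} → only 3 remains.

3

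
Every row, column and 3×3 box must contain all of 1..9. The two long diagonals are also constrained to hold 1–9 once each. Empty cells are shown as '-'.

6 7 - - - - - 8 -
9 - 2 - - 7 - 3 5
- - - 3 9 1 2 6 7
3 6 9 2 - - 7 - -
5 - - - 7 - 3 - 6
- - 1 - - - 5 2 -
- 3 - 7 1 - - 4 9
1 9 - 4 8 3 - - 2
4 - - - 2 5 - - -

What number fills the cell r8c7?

6

r1c4 = 5 (sole candidate).
r1c5 = 4 (sole candidate).
r1c6 = 2 (sole candidate).
r1c9 = 1 (sole candidate).
r2c5 = 6 (sole candidate).
r2c7 = 4 (sole candidate).
r3c1 = 8 (sole candidate).
r4c5 = 5 (sole candidate).
r4c6 = 8 (sole candidate).
r4c8 = 1 (sole candidate).
r4c9 = 4 (sole candidate).
r5c8 = 9 (sole candidate).
r6c1 = 7 (sole candidate).
r6c4 = 6 (sole candidate).
r6c5 = 3 (sole candidate).
r6c9 = 8 (sole candidate).
r7c1 = 2 (sole candidate).
r7c3 = 5 (sole candidate).
r7c6 = 6 (sole candidate).
r7c7 = 8 (sole candidate).
r8c7 = 6: row 8 has {1,2,3,4,8,9}; col 7 has {2,3,4,5,7,8}; box has {2,4,8,9} → only 6 remains.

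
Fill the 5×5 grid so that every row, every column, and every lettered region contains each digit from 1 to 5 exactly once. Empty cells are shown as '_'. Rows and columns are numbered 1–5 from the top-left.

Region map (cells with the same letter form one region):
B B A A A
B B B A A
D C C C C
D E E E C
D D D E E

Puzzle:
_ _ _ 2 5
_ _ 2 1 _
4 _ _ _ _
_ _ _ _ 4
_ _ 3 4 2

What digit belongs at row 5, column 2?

5

row 1, column 3 = 4: row 1 has {2,5}; col 3 has {2,3}; region has {1,2,5} → only 4 remains.
row 2, column 5 = 3: row 2 has {1,2}; col 5 has {2,4,5}; region has {1,2,4,5} → only 3 remains.
row 3, column 5 = 1: row 3 has {4}; col 5 has {2,3,4,5}; region has {4} → only 1 remains.
row 2, column 1 = 5: row 2 has {1,2,3}; col 1 has {4}; region has {2} → only 5 remains.
row 2, column 2 = 4: row 2 has {1,2,3,5}; col 2 has {}; region has {2,5} → only 4 remains.
row 3, column 3 = 5: row 3 has {1,4}; col 3 has {2,3,4}; region has {1,4} → only 5 remains.
row 3, column 4 = 3: row 3 has {1,4,5}; col 4 has {1,2,4}; region has {1,4,5} → only 3 remains.
row 4, column 3 = 1: row 4 has {4}; col 3 has {2,3,4,5}; region has {2,4} → only 1 remains.
row 4, column 4 = 5: row 4 has {1,4}; col 4 has {1,2,3,4}; region has {1,2,4} → only 5 remains.
row 5, column 1 = 1: row 5 has {2,3,4}; col 1 has {4,5}; region has {3,4} → only 1 remains.
row 5, column 2 = 5: row 5 has {1,2,3,4}; col 2 has {4}; region has {1,3,4} → only 5 remains.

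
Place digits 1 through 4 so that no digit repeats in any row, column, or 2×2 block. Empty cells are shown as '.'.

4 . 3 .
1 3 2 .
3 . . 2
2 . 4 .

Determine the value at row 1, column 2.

row 1, column 2 = 2: row 1 has {3,4}; col 2 has {3}; box has {1,3,4} → only 2 remains.

2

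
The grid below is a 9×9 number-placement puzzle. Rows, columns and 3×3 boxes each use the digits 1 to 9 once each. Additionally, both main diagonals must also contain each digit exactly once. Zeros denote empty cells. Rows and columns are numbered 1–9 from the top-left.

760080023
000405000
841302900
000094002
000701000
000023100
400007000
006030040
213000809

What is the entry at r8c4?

r1c6 = 9: row 1 has {2,3,6,7,8}; col 6 has {1,2,3,4,5,7}; box has {2,3,4,5,8} → only 9 remains.
r2c2 = 2: row 2 has {4,5}; col 2 has {1,4,6}; box has {1,4,6,7,8}; main diagonal has {1,3,4,7,9} → only 2 remains.
r2c3 = 9: row 2 has {2,4,5}; col 3 has {1,3,6}; box has {1,2,4,6,7,8} → only 9 remains.
r8c6 = 8: row 8 has {3,4,6}; col 6 has {1,2,3,4,5,7,9}; box has {3,7} → only 8 remains.
r9c6 = 6: row 9 has {1,2,3,8,9}; col 6 has {1,2,3,4,5,7,8,9}; box has {3,7,8} → only 6 remains.
r1c3 = 5: row 1 has {2,3,6,7,8,9}; col 3 has {1,3,6,9}; box has {1,2,4,6,7,8,9} → only 5 remains.
r1c4 = 1: row 1 has {2,3,5,6,7,8,9}; col 4 has {3,4,7}; box has {2,3,4,5,8,9} → only 1 remains.
r1c7 = 4: row 1 has {1,2,3,5,6,7,8,9}; col 7 has {1,8,9}; box has {2,3,9} → only 4 remains.
r2c1 = 3: row 2 has {2,4,5,9}; col 1 has {2,4,7,8}; box has {1,2,4,5,6,7,8,9} → only 3 remains.
r7c3 = 8: row 7 has {4,7}; col 3 has {1,3,5,6,9}; box has {1,2,3,4,6}; anti-diagonal has {2,3,4,9} → only 8 remains.
r9c4 = 5: row 9 has {1,2,3,6,8,9}; col 4 has {1,3,4,7}; box has {3,6,7,8} → only 5 remains.
r9c5 = 4: row 9 has {1,2,3,5,6,8,9}; col 5 has {2,3,8,9}; box has {3,5,6,7,8} → only 4 remains.
r9c8 = 7: row 9 has {1,2,3,4,5,6,8,9}; col 8 has {2,4}; box has {4,8,9} → only 7 remains.
r4c3 = 7: row 4 has {2,4,9}; col 3 has {1,3,5,6,8,9}; box has {} → only 7 remains.
r6c3 = 4: row 6 has {1,2,3}; col 3 has {1,3,5,6,7,8,9}; box has {7} → only 4 remains.
r6c4 = 6: row 6 has {1,2,3,4}; col 4 has {1,3,4,5,7}; box has {1,2,3,4,7,9}; anti-diagonal has {2,3,4,8,9} → only 6 remains.
r7c5 = 1: row 7 has {4,7,8}; col 5 has {2,3,4,8,9}; box has {3,4,5,6,7,8} → only 1 remains.
r2c8 = 1: row 2 has {2,3,4,5,9}; col 8 has {2,4,7}; box has {2,3,4,9}; anti-diagonal has {2,3,4,6,8,9} → only 1 remains.
r4c4 = 8: row 4 has {2,4,7,9}; col 4 has {1,3,4,5,6,7}; box has {1,2,3,4,6,7,9}; main diagonal has {1,2,3,4,7,9} → only 8 remains.
r5c3 = 2: row 5 has {1,7}; col 3 has {1,3,4,5,6,7,8,9}; box has {4,7} → only 2 remains.
r5c5 = 5: row 5 has {1,2,7}; col 5 has {1,2,3,4,8,9}; box has {1,2,3,4,6,7,8,9}; main diagonal has {1,2,3,4,7,8,9}; anti-diagonal has {1,2,3,4,6,8,9} → only 5 remains.
r7c7 = 6: row 7 has {1,4,7,8}; col 7 has {1,4,8,9}; box has {4,7,8,9}; main diagonal has {1,2,3,4,5,7,8,9} → only 6 remains.
r7c9 = 5: row 7 has {1,4,6,7,8}; col 9 has {2,3,9}; box has {4,6,7,8,9} → only 5 remains.
r8c2 = 7: row 8 has {3,4,6,8}; col 2 has {1,2,4,6}; box has {1,2,3,4,6,8}; anti-diagonal has {1,2,3,4,5,6,8,9} → only 7 remains.
r8c7 = 2: row 8 has {3,4,6,7,8}; col 7 has {1,4,6,8,9}; box has {4,5,6,7,8,9} → only 2 remains.
r8c9 = 1: row 8 has {2,3,4,6,7,8}; col 9 has {2,3,5,9}; box has {2,4,5,6,7,8,9} → only 1 remains.
r2c7 = 7: row 2 has {1,2,3,4,5,9}; col 7 has {1,2,4,6,8,9}; box has {1,2,3,4,9} → only 7 remains.
r3c9 = 6: row 3 has {1,2,3,4,8,9}; col 9 has {1,2,3,5,9}; box has {1,2,3,4,7,9} → only 6 remains.
r5c7 = 3: row 5 has {1,2,5,7}; col 7 has {1,2,4,6,7,8,9}; box has {1,2} → only 3 remains.
r7c2 = 9: row 7 has {1,4,5,6,7,8}; col 2 has {1,2,4,6,7}; box has {1,2,3,4,6,7,8} → only 9 remains.
r7c4 = 2: row 7 has {1,4,5,6,7,8,9}; col 4 has {1,3,4,5,6,7,8}; box has {1,3,4,5,6,7,8} → only 2 remains.
r7c8 = 3: row 7 has {1,2,4,5,6,7,8,9}; col 8 has {1,2,4,7}; box has {1,2,4,5,6,7,8,9} → only 3 remains.
r8c1 = 5: row 8 has {1,2,3,4,6,7,8}; col 1 has {2,3,4,7,8}; box has {1,2,3,4,6,7,8,9} → only 5 remains.
r8c4 = 9: row 8 has {1,2,3,4,5,6,7,8}; col 4 has {1,2,3,4,5,6,7,8}; box has {1,2,3,4,5,6,7,8} → only 9 remains.

9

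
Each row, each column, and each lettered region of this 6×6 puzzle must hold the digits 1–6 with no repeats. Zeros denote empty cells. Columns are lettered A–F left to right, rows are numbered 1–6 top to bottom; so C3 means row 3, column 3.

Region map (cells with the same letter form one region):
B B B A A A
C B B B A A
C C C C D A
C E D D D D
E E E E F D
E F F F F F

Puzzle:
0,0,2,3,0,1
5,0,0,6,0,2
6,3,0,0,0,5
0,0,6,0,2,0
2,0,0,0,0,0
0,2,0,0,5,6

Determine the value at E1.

A1 = 4 (sole candidate).
B1 = 5 (sole candidate).
E1 = 6: row 1 has {1,2,3,4,5}; col 5 has {2,5}; region has {1,2,3,5} → only 6 remains.

6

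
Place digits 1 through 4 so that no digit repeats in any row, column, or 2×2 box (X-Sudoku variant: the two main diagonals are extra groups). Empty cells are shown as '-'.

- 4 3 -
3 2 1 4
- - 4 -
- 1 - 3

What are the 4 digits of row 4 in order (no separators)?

4123

R1C1 = 1: row 1 has {3,4}; col 1 has {3}; box has {2,3,4}; main diagonal has {2,3,4} → only 1 remains.
R1C4 = 2: row 1 has {1,3,4}; col 4 has {3,4}; box has {1,3,4}; anti-diagonal has {1} → only 2 remains.
R3C1 = 2: row 3 has {4}; col 1 has {1,3}; box has {1} → only 2 remains.
R3C2 = 3: row 3 has {2,4}; col 2 has {1,2,4}; box has {1,2}; anti-diagonal has {1,2} → only 3 remains.
R3C4 = 1: row 3 has {2,3,4}; col 4 has {2,3,4}; box has {3,4} → only 1 remains.
R4C1 = 4: row 4 has {1,3}; col 1 has {1,2,3}; box has {1,2,3}; anti-diagonal has {1,2,3} → only 4 remains.
R4C3 = 2: row 4 has {1,3,4}; col 3 has {1,3,4}; box has {1,3,4} → only 2 remains.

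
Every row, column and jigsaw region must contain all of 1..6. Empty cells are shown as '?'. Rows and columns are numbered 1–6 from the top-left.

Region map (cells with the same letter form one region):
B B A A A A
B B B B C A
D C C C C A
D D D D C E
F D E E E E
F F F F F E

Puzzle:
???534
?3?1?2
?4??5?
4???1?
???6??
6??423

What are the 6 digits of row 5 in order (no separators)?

352641

row 1, column 1 = 2: row 1 has {3,4,5}; col 1 has {4,6}; region has {1,3} → only 2 remains.
row 1, column 2 = 6: row 1 has {2,3,4,5}; col 2 has {3,4}; region has {1,2,3} → only 6 remains.
row 1, column 3 = 1: row 1 has {2,3,4,5,6}; col 3 has {}; region has {2,3,4,5} → only 1 remains.
row 2, column 1 = 5: row 2 has {1,2,3}; col 1 has {2,4,6}; region has {1,2,3,6} → only 5 remains.
row 2, column 3 = 4: row 2 has {1,2,3,5}; col 3 has {1}; region has {1,2,3,5,6} → only 4 remains.
row 2, column 5 = 6: row 2 has {1,2,3,4,5}; col 5 has {1,2,3,5}; region has {1,4,5} → only 6 remains.
row 3, column 6 = 6: row 3 has {4,5}; col 6 has {2,3,4}; region has {1,2,3,4,5} → only 6 remains.
row 4, column 6 = 5: row 4 has {1,4}; col 6 has {2,3,4,6}; region has {3,6} → only 5 remains.
row 5, column 3 = 2: row 5 has {6}; col 3 has {1,4}; region has {3,5,6} → only 2 remains.
row 5, column 5 = 4: row 5 has {2,6}; col 5 has {1,2,3,5,6}; region has {2,3,5,6} → only 4 remains.
row 5, column 6 = 1: row 5 has {2,4,6}; col 6 has {2,3,4,5,6}; region has {2,3,4,5,6} → only 1 remains.
row 6, column 3 = 5: row 6 has {2,3,4,6}; col 3 has {1,2,4}; region has {2,4,6} → only 5 remains.
row 3, column 3 = 3: row 3 has {4,5,6}; col 3 has {1,2,4,5}; region has {1,4,5,6} → only 3 remains.
row 3, column 4 = 2: row 3 has {3,4,5,6}; col 4 has {1,4,5,6}; region has {1,3,4,5,6} → only 2 remains.
row 4, column 2 = 2: row 4 has {1,4,5}; col 2 has {3,4,6}; region has {4} → only 2 remains.
row 4, column 3 = 6: row 4 has {1,2,4,5}; col 3 has {1,2,3,4,5}; region has {2,4} → only 6 remains.
row 4, column 4 = 3: row 4 has {1,2,4,5,6}; col 4 has {1,2,4,5,6}; region has {2,4,6} → only 3 remains.
row 5, column 1 = 3: row 5 has {1,2,4,6}; col 1 has {2,4,5,6}; region has {2,4,5,6} → only 3 remains.
row 5, column 2 = 5: row 5 has {1,2,3,4,6}; col 2 has {2,3,4,6}; region has {2,3,4,6} → only 5 remains.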